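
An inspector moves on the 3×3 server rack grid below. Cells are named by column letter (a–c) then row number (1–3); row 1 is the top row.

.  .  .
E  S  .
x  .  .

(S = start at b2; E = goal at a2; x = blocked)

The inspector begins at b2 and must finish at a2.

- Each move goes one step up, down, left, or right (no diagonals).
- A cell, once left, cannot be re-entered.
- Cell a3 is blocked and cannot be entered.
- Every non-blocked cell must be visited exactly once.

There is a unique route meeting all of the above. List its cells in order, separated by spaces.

Need to visit all 8 open cells exactly once, starting at b2 and ending at a2.
Cell b3 has only two open neighbours (b2 and c3), so the path must pass straight through it: one of those is the cell it's entered from and the other is where it exits.
Route from b2: down 1 to b3, right 1 to c3, up 2 to c1, left 2 to a1, down 1 to a2 — 7 moves in all.
Check: all 8 open cells covered.

b2 b3 c3 c2 c1 b1 a1 a2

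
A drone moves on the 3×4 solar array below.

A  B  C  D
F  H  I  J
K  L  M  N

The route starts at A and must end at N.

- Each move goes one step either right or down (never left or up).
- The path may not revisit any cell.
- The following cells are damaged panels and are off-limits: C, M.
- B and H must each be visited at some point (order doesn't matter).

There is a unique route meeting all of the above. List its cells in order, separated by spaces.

Moves only go right or down, so the column and row indices never decrease.
Route from A: right 1 to B, down 1 to H, right 2 to J, down 1 to N — 5 moves in all.
Check: all required cells visited.

A B H I J N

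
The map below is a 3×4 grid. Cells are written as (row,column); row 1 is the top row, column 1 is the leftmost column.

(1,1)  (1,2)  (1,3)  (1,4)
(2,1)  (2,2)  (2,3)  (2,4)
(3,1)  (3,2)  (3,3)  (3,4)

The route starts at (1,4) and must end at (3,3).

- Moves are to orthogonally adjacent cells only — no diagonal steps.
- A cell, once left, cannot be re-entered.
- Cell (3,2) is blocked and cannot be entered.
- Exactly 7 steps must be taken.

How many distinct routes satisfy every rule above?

2

Need simple routes of exactly 7 moves from (1,4) to (3,3) (Manhattan distance 3, so 2 moves are spent on a detour and 2 undoing it).
Enumerating: (1,4) (1,3) (1,2) (2,2) (2,3) (2,4) (3,4) (3,3) | (1,4) (1,3) (1,2) (1,1) (2,1) (2,2) (2,3) (3,3).
That gives 2 routes.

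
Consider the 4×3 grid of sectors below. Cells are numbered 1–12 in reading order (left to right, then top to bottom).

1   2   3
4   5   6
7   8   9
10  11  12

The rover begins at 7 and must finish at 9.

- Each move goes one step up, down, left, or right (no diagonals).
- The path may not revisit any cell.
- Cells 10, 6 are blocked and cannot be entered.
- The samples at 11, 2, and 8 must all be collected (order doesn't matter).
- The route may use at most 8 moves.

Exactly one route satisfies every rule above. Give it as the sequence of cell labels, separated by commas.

The 8-move cap with required stops at 11, 2, 8 leaves no slack for detours.
Route from 7: 2× up (reaching 1), right to 2, 3× down (reaching 11), right to 12, up to 9 — 8 moves in all.
Check: all required cells visited; 8 ≤ 8 moves.

7, 4, 1, 2, 5, 8, 11, 12, 9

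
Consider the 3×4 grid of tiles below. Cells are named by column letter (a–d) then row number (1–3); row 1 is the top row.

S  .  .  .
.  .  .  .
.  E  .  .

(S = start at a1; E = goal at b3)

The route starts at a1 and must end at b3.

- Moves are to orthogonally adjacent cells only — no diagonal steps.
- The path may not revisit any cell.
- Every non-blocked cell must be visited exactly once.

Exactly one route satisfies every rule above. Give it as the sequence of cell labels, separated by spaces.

a1 b1 c1 d1 d2 d3 c3 c2 b2 a2 a3 b3

Need to visit all 12 open cells exactly once, starting at a1 and ending at b3.
Cell d1 has only two open neighbours (d2 and c1), so the path must pass straight through it: one of those is the cell it's entered from and the other is where it exits.
Route from a1: 3× right (reaching d1), 2× down (reaching d3), left to c3, up to c2, 2× left (reaching a2), down to a3, right to b3 — 11 moves in all.
Check: all 12 open cells covered.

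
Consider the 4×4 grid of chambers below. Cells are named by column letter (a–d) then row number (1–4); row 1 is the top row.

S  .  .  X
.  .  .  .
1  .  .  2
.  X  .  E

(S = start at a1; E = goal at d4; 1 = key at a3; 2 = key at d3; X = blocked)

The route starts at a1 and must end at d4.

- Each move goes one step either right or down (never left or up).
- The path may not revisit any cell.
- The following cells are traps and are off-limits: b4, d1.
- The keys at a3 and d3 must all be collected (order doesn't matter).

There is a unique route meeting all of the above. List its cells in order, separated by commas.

Moves only go right or down, so the column and row indices never decrease.
Route from a1: down 2 to a3, right 3 to d3, down 1 to d4 — 6 moves in all.
Check: all required cells visited.

a1, a2, a3, b3, c3, d3, d4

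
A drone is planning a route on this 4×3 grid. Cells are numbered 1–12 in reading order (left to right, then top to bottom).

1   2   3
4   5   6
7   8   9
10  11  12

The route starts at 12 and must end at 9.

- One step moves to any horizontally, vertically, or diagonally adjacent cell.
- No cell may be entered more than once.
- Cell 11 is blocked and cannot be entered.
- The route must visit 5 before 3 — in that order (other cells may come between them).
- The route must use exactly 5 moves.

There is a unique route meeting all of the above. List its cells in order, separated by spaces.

12 8 5 3 6 9

The waypoints must appear in the order 5, 3, with no cell reused.
Route from 12: up-left to 8, up to 5, up-right to 3, 2× down (reaching 9) — 5 moves in all.
Check: order respected (5 at step 2, 3 at step 3); 5 moves as required.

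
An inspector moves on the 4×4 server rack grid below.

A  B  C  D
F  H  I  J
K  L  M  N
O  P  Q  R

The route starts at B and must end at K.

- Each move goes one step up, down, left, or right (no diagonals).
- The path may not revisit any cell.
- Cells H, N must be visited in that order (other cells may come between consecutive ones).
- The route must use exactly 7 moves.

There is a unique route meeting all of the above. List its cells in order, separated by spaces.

The waypoints must appear in the order H, N, with no cell reused.
Route from B: down to H, 2× right (reaching J), down to N, 3× left (reaching K) — 7 moves in all.
Check: order respected (H at step 1, N at step 4); 7 moves as required.

B H I J N M L K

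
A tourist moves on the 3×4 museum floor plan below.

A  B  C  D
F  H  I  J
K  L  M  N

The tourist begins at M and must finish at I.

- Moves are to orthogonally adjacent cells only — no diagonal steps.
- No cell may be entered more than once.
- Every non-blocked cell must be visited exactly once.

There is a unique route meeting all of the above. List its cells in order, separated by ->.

Need to visit all 12 open cells exactly once, starting at M and ending at I.
Cell D has only two open neighbours (J and C), so the path must pass straight through it: one of those is the cell it's entered from and the other is where it exits.
Route from M: right 1 to N, up 2 to D, left 3 to A, down 2 to K, right 1 to L, up 1 to H, right 1 to I — 11 moves in all.
Check: all 12 open cells covered.

M -> N -> J -> D -> C -> B -> A -> F -> K -> L -> H -> I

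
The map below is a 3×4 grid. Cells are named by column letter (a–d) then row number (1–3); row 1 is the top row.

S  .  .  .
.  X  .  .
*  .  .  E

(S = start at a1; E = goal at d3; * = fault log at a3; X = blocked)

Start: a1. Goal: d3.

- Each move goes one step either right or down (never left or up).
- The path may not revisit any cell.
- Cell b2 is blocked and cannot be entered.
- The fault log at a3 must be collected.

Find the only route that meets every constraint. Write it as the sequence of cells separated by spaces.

Moves only go right or down, so the column and row indices never decrease.
Route from a1: 2× down (reaching a3), 3× right (reaching d3) — 5 moves in all.
Check: all required cells visited.

a1 a2 a3 b3 c3 d3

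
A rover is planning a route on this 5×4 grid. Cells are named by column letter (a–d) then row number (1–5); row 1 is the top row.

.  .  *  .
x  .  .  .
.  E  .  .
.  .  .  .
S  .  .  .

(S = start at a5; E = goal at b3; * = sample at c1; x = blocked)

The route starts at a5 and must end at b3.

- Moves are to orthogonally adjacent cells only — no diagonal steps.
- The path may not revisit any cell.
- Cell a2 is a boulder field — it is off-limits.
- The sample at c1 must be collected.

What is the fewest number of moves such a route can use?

Any route passes through c1 somewhere between a5 and b3. Summing Manhattan distances along the two legs (a5 → c1 → b3) gives a lower bound of 6 + 3 = 9 moves.
A route of 9 moves achieves this: a5 → a4 → b4 → c4 → c3 → c2 → c1 → b1 → b2 → b3.
Since 9 matches the lower bound, it is optimal.

9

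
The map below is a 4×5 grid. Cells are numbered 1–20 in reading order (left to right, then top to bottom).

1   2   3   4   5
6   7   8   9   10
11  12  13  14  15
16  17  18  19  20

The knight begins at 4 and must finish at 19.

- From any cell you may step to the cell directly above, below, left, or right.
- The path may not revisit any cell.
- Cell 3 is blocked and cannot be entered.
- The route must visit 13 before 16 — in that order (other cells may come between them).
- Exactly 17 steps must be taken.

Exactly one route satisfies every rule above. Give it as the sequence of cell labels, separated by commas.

4, 5, 10, 15, 14, 9, 8, 13, 12, 7, 2, 1, 6, 11, 16, 17, 18, 19

The waypoints must appear in the order 13, 16, with no cell reused.
Route from 4: right to 5, 2× down (reaching 15), left to 14, up to 9, left to 8, down to 13, left to 12, 2× up (reaching 2), left to 1, 3× down (reaching 16), 3× right (reaching 19) — 17 moves in all.
Check: order respected (13 at step 7, 16 at step 14); 17 moves as required.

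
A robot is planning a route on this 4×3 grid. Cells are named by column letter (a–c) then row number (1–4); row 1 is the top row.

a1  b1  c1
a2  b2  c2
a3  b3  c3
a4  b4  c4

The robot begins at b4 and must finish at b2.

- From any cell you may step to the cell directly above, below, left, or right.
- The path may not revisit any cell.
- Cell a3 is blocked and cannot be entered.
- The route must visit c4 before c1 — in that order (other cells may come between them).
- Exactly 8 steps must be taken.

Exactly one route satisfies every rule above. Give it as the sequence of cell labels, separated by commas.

b4, c4, c3, c2, c1, b1, a1, a2, b2

The waypoints must appear in the order c4, c1, with no cell reused.
Route from b4: right to c4, 3× up (reaching c1), 2× left (reaching a1), down to a2, right to b2 — 8 moves in all.
Check: order respected (c4 at step 1, c1 at step 4); 8 moves as required.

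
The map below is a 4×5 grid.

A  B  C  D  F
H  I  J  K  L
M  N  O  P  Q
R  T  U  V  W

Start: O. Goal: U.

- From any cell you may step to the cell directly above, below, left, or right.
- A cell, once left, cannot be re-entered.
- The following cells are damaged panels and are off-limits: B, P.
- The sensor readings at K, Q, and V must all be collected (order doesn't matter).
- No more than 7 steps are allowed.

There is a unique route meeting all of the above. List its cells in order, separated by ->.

O -> J -> K -> L -> Q -> W -> V -> U

Any route must reach K, Q, and V and still end at U within 7 moves, so the order of the required stops is forced.
Route from O: up to J, 2× right (reaching L), 2× down (reaching W), 2× left (reaching U) — 7 moves in all.
Check: all required cells visited; 7 ≤ 7 moves.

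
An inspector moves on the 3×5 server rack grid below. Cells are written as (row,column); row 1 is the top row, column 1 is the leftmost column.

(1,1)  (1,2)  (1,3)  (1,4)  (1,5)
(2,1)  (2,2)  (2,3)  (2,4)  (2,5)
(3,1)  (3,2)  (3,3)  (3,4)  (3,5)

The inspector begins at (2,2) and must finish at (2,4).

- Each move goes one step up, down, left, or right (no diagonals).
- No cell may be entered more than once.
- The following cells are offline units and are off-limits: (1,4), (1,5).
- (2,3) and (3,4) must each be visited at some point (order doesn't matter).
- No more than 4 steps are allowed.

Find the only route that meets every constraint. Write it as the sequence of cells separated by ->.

(2,2) -> (2,3) -> (3,3) -> (3,4) -> (2,4)

The 4-move cap with required stops at (2,3), (3,4) leaves no slack for detours.
Route from (2,2): right 1 to (2,3), down 1 to (3,3), right 1 to (3,4), up 1 to (2,4) — 4 moves in all.
Check: all required cells visited; 4 ≤ 4 moves.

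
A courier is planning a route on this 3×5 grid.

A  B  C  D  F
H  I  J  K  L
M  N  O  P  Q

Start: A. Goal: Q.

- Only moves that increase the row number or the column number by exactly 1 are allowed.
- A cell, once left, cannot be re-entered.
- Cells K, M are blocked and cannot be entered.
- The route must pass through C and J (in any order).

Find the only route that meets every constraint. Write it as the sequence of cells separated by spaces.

A B C J O P Q

Moves only go right or down, so the column and row indices never decrease.
Route from A: 2× right (reaching C), 2× down (reaching O), 2× right (reaching Q) — 6 moves in all.
Check: all required cells visited.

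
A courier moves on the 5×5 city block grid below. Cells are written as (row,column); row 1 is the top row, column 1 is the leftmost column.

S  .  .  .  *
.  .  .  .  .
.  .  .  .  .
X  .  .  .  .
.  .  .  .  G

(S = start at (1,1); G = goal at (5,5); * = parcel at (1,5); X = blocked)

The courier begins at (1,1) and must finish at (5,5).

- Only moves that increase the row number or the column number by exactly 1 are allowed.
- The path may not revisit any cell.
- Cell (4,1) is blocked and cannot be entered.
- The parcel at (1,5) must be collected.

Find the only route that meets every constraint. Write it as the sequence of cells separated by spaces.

Moves only go right or down, so the column and row indices never decrease.
Route from (1,1): 4× right (reaching (1,5)), 4× down (reaching (5,5)) — 8 moves in all.
Check: all required cells visited.

(1,1) (1,2) (1,3) (1,4) (1,5) (2,5) (3,5) (4,5) (5,5)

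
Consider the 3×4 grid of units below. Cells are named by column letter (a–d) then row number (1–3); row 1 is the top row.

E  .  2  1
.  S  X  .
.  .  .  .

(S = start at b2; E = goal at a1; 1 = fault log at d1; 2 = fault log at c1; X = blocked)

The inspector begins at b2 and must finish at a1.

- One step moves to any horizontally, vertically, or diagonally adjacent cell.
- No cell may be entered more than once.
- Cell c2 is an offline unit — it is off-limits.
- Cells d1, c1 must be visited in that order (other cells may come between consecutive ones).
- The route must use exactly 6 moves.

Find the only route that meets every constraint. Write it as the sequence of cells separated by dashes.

b2 - c3 - d2 - d1 - c1 - b1 - a1

The waypoints must appear in the order d1, c1, with no cell reused.
Route from b2: down-right to c3, up-right to d2, up to d1, 3× left (reaching a1) — 6 moves in all.
Check: order respected (1 at step 3, 2 at step 4); 6 moves as required.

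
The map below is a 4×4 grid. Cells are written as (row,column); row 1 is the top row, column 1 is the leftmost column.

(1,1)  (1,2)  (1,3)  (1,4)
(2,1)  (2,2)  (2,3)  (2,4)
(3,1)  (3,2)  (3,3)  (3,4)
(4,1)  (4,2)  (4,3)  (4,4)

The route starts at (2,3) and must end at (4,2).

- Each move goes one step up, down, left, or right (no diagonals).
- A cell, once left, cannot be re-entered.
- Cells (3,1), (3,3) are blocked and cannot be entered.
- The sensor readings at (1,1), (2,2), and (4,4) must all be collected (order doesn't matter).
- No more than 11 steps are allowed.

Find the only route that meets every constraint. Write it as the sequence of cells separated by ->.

Any route must reach (1,1), (2,2), and (4,4) and still end at (4,2) within 11 moves, so the order of the required stops is forced.
Route from (2,3): 2× left (reaching (2,1)), up to (1,1), 3× right (reaching (1,4)), 3× down (reaching (4,4)), 2× left (reaching (4,2)) — 11 moves in all.
Check: all required cells visited; 11 ≤ 11 moves.

(2,3) -> (2,2) -> (2,1) -> (1,1) -> (1,2) -> (1,3) -> (1,4) -> (2,4) -> (3,4) -> (4,4) -> (4,3) -> (4,2)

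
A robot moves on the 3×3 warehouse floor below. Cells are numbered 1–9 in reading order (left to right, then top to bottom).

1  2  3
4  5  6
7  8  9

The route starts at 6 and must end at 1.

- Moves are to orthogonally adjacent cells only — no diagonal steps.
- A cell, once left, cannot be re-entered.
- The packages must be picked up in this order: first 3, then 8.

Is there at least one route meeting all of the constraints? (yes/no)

yes

One route that works: 6 → 3 → 2 → 5 → 8 → 7 → 4 → 1.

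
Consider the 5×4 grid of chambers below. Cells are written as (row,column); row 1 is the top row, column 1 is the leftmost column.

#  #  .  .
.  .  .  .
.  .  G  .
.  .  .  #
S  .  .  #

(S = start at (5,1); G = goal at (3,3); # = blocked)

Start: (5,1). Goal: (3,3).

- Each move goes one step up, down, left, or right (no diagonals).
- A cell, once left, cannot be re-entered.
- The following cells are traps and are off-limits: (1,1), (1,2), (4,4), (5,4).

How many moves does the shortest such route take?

The Manhattan distance from (5,1) to (3,3) is |5−3| + |1−3| = 4, so at least 4 moves are needed.
A route of 4 moves achieves this: (5,1) → (4,1) → (3,1) → (3,2) → (3,3).
Since 4 matches the lower bound, it is optimal.

4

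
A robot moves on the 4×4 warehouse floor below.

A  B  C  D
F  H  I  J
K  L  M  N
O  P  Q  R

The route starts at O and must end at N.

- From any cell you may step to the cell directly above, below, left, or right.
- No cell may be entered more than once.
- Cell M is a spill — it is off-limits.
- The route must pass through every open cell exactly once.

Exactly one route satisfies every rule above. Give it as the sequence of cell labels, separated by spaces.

O K F A B C D J I H L P Q R N

Need to visit all 15 open cells exactly once, starting at O and ending at N.
Cell D has only two open neighbours (J and C), so the path must pass straight through it: one of those is the cell it's entered from and the other is where it exits.
Route from O: 3× up (reaching A), 3× right (reaching D), down to J, 2× left (reaching H), 2× down (reaching P), 2× right (reaching R), up to N — 14 moves in all.
Check: all 15 open cells covered.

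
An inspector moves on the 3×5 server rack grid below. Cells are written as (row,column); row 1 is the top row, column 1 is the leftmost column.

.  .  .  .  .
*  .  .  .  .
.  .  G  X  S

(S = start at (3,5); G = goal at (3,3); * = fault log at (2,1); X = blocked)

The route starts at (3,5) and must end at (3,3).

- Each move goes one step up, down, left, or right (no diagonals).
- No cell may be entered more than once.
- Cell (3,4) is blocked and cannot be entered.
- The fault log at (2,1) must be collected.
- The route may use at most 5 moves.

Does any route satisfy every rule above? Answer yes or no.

Even ignoring the no-revisit rule, getting from (3,5) to (3,3) via (2,1) needs at least 5 + 3 = 8 moves (Manhattan distance per leg), which exceeds the 5-move limit.

no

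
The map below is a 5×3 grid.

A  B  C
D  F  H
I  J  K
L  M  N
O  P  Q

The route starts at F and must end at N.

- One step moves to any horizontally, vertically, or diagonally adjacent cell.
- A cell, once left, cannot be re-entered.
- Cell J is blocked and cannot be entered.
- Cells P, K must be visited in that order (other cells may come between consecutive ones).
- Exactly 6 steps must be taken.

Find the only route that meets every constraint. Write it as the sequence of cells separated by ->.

The waypoints must appear in the order P, K, with no cell reused.
Route from F: down-left to I, down to L, down-right to P, up to M, up-right to K, down to N — 6 moves in all.
Check: order respected (P at step 3, K at step 5); 6 moves as required.

F -> I -> L -> P -> M -> K -> N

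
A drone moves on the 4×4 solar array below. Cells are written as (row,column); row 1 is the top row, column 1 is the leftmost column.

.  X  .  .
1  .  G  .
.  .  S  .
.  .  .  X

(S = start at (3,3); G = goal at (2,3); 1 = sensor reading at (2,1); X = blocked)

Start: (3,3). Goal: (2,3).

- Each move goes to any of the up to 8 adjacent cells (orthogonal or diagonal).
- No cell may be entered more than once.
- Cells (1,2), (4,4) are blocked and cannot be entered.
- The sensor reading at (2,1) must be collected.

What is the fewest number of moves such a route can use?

Any route passes through (2,1) somewhere between (3,3) and (2,3). Summing Chebyshev distances along the two legs ((3,3) → (2,1) → (2,3)) gives a lower bound of 2 + 2 = 4 moves.
A route of 4 moves achieves this: (3,3) → (2,2) → (2,1) → (3,2) → (2,3).
Since 4 matches the lower bound, it is optimal.

4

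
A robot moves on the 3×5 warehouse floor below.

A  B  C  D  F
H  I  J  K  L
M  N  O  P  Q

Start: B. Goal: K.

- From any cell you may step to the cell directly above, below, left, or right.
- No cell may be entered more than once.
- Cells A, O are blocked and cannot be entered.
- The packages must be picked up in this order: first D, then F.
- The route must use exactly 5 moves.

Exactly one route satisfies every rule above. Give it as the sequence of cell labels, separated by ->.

The waypoints must appear in the order D, F, with no cell reused.
Route from B: 3× right (reaching F), down to L, left to K — 5 moves in all.
Check: order respected (D at step 2, F at step 3); 5 moves as required.

B -> C -> D -> F -> L -> K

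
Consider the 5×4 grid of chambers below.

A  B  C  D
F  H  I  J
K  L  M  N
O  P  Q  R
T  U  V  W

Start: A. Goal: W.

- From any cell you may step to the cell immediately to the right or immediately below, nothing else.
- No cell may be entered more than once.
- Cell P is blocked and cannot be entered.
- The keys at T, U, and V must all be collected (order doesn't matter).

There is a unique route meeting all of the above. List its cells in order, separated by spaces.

A F K O T U V W

Moves only go right or down, so the column and row indices never decrease.
Route from A: 4× down (reaching T), 3× right (reaching W) — 7 moves in all.
Check: all required cells visited.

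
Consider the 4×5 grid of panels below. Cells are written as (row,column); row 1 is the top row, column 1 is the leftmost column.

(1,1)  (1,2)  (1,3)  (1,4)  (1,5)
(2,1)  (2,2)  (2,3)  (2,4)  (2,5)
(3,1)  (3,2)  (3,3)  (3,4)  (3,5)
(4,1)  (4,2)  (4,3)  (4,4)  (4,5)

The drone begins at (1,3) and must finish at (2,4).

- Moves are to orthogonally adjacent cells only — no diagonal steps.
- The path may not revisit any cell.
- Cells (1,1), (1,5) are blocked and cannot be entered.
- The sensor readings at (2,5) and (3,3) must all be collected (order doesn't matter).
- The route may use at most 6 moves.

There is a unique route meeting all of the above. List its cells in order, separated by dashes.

(1,3) - (2,3) - (3,3) - (3,4) - (3,5) - (2,5) - (2,4)

The budget equals the shortest possible length, so every move has to be on a shortest route through the required cells.
Route from (1,3): down 2 to (3,3), right 2 to (3,5), up 1 to (2,5), left 1 to (2,4) — 6 moves in all.
Check: all required cells visited; 6 ≤ 6 moves.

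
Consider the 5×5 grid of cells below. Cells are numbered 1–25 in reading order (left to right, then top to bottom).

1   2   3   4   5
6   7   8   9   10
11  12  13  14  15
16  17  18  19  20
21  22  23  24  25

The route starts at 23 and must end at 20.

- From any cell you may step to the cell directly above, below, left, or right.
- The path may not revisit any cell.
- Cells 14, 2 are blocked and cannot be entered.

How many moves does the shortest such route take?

The Manhattan distance from 23 to 20 is |5−4| + |3−5| = 3, so at least 3 moves are needed.
A route of 3 moves achieves this: 23 → 18 → 19 → 20.
Since 3 matches the lower bound, it is optimal.

3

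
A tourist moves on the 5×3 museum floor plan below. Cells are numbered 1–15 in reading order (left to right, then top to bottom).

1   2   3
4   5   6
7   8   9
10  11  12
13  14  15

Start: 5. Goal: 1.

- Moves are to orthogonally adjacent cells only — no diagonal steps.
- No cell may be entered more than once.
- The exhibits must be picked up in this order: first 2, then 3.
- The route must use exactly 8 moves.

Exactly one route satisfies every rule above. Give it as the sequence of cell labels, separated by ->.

The waypoints must appear in the order 2, 3, with no cell reused.
Route from 5: up 1 to 2, right 1 to 3, down 2 to 9, left 2 to 7, up 2 to 1 — 8 moves in all.
Check: order respected (2 at step 1, 3 at step 2); 8 moves as required.

5 -> 2 -> 3 -> 6 -> 9 -> 8 -> 7 -> 4 -> 1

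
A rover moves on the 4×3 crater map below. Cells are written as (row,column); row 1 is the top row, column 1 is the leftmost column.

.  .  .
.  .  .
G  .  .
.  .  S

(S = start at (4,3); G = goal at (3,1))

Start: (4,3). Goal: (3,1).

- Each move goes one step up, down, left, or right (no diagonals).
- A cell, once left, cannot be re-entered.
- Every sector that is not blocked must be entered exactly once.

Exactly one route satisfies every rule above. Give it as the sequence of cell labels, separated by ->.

Need to visit all 12 open cells exactly once, starting at (4,3) and ending at (3,1).
Cell (1,1) has only two open neighbours ((2,1) and (1,2)), so the path must pass straight through it: one of those is the cell it's entered from and the other is where it exits.
Route from (4,3): 3× up (reaching (1,3)), 2× left (reaching (1,1)), down to (2,1), right to (2,2), 2× down (reaching (4,2)), left to (4,1), up to (3,1) — 11 moves in all.
Check: all 12 open cells covered.

(4,3) -> (3,3) -> (2,3) -> (1,3) -> (1,2) -> (1,1) -> (2,1) -> (2,2) -> (3,2) -> (4,2) -> (4,1) -> (3,1)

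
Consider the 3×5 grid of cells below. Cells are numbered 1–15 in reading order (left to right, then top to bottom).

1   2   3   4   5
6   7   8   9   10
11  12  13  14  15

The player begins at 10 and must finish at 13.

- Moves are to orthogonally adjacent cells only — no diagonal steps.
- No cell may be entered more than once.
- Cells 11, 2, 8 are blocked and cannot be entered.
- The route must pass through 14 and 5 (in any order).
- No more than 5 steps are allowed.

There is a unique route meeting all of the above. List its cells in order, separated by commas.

10, 5, 4, 9, 14, 13

Any route must reach 14 and 5 and still end at 13 within 5 moves, so the order of the required stops is forced.
Route from 10: up 1 to 5, left 1 to 4, down 2 to 14, left 1 to 13 — 5 moves in all.
Check: all required cells visited; 5 ≤ 5 moves.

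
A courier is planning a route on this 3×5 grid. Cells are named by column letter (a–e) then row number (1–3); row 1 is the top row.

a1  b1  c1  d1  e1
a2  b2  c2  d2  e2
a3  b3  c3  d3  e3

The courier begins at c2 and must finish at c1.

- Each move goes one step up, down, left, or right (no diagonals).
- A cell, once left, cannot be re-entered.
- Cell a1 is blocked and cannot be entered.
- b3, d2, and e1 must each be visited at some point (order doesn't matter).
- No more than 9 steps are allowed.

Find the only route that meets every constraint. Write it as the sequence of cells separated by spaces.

c2 b2 b3 c3 d3 d2 e2 e1 d1 c1

Any route must reach b3, d2, and e1 and still end at c1 within 9 moves, so the order of the required stops is forced.
Route from c2: left to b2, down to b3, 2× right (reaching d3), up to d2, right to e2, up to e1, 2× left (reaching c1) — 9 moves in all.
Check: all required cells visited; 9 ≤ 9 moves.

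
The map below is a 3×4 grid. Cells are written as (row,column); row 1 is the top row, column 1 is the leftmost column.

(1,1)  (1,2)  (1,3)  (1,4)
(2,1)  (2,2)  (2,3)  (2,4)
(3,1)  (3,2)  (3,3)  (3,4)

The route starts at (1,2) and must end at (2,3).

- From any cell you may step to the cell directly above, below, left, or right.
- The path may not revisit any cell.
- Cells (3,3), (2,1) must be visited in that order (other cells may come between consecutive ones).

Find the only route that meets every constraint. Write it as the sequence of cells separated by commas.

(1,2), (1,3), (1,4), (2,4), (3,4), (3,3), (3,2), (3,1), (2,1), (2,2), (2,3)

The waypoints must appear in the order (3,3), (2,1), with no cell reused.
Route from (1,2): 2× right (reaching (1,4)), 2× down (reaching (3,4)), 3× left (reaching (3,1)), up to (2,1), 2× right (reaching (2,3)) — 10 moves in all.
Check: order respected ((3,3) at step 5, (2,1) at step 8).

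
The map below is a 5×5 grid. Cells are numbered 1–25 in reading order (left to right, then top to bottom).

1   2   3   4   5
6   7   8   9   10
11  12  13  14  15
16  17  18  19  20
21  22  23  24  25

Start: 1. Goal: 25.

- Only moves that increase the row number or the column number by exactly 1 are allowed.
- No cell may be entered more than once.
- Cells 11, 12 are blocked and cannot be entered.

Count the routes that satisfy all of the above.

A right/down-only route from 1 to 25 makes exactly 4 down-moves and 4 right-moves in some order.
With no other constraints that would be C(8,4) = 70 routes.
Subtract routes through each blocked cell (inclusion–exclusion for overlaps): − through 11: 15 − through 12: 30 + through 11&12: 10 → 35.
That gives 35 routes.

35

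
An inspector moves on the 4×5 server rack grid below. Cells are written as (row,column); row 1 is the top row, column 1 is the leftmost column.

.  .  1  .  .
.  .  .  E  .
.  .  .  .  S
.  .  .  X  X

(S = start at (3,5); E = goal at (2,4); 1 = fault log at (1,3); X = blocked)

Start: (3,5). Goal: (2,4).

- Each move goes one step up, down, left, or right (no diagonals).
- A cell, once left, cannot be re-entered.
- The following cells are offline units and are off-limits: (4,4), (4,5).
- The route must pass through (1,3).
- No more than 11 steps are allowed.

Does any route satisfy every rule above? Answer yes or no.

yes

One route that works: (3,5) → (2,5) → (1,5) → (1,4) → (1,3) → (2,3) → (2,4).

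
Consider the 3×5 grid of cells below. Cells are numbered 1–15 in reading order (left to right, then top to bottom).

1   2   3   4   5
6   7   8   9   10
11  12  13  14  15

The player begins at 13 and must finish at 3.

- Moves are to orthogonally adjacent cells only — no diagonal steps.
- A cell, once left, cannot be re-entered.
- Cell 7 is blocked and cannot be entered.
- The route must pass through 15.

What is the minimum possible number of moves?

6

Any route passes through 15 somewhere between 13 and 3. Summing Manhattan distances along the two legs (13 → 15 → 3) gives a lower bound of 2 + 4 = 6 moves.
A route of 6 moves achieves this: 13 → 14 → 15 → 10 → 5 → 4 → 3.
Since 6 matches the lower bound, it is optimal.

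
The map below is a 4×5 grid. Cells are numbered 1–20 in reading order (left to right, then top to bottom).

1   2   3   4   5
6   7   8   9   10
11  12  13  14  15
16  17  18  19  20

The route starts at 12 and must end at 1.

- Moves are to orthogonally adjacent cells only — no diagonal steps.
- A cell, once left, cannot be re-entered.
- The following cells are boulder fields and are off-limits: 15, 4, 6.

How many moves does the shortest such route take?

3

The Manhattan distance from 12 to 1 is |3−1| + |2−1| = 3, so at least 3 moves are needed.
A route of 3 moves achieves this: 12 → 7 → 2 → 1.
Since 3 matches the lower bound, it is optimal.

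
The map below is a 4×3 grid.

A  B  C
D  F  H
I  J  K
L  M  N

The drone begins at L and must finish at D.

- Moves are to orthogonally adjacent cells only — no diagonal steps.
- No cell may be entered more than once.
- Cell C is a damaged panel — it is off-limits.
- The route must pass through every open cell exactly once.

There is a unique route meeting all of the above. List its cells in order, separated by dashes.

L - I - J - M - N - K - H - F - B - A - D

Need to visit all 11 open cells exactly once, starting at L and ending at D.
Cell N has only two open neighbours (K and M), so the path must pass straight through it: one of those is the cell it's entered from and the other is where it exits.
Route from L: up 1 to I, right 1 to J, down 1 to M, right 1 to N, up 2 to H, left 1 to F, up 1 to B, left 1 to A, down 1 to D — 10 moves in all.
Check: all 11 open cells covered.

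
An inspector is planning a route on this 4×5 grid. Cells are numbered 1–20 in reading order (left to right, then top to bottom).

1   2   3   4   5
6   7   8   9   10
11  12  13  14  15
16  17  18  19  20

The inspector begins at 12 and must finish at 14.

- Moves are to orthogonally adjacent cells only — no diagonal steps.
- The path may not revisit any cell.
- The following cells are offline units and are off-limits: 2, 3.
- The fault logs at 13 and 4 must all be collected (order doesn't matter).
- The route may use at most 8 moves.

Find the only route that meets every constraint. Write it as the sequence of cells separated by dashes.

12 - 13 - 8 - 9 - 4 - 5 - 10 - 15 - 14

The 8-move cap with required stops at 13, 4 leaves no slack for detours.
Route from 12: right 1 to 13, up 1 to 8, right 1 to 9, up 1 to 4, right 1 to 5, down 2 to 15, left 1 to 14 — 8 moves in all.
Check: all required cells visited; 8 ≤ 8 moves.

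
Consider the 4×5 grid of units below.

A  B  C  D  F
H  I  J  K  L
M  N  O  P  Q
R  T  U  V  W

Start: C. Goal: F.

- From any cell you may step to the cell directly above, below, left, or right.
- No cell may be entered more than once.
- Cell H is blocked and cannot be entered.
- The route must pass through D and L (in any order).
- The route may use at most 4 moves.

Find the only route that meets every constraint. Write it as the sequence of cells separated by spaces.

C D K L F

Any route must reach D and L and still end at F within 4 moves, so the order of the required stops is forced.
Route from C: right 1 to D, down 1 to K, right 1 to L, up 1 to F — 4 moves in all.
Check: all required cells visited; 4 ≤ 4 moves.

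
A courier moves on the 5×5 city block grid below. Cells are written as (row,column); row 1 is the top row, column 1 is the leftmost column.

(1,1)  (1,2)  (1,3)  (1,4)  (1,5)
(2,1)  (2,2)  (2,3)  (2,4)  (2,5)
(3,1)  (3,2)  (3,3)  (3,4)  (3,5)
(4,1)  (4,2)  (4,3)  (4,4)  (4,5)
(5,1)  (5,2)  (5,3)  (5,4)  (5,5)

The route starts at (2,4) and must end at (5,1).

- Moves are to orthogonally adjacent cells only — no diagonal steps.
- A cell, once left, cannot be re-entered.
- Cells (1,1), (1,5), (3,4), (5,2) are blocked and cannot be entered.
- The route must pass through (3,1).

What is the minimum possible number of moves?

Any route passes through (3,1) somewhere between (2,4) and (5,1). Summing Manhattan distances along the two legs ((2,4) → (3,1) → (5,1)) gives a lower bound of 4 + 2 = 6 moves.
A route of 6 moves achieves this: (2,4) → (2,3) → (3,3) → (3,2) → (3,1) → (4,1) → (5,1).
Since 6 matches the lower bound, it is optimal.

6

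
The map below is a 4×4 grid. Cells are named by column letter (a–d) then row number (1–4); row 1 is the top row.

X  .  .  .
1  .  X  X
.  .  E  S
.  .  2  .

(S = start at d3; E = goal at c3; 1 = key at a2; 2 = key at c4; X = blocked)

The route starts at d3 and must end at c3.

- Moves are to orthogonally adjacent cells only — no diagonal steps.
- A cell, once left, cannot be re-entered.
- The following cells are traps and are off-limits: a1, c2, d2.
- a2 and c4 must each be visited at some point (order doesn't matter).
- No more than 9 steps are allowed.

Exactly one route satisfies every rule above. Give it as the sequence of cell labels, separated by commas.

d3, d4, c4, b4, a4, a3, a2, b2, b3, c3

The budget equals the shortest possible length, so every move has to be on a shortest route through the required cells.
Route from d3: down 1 to d4, left 3 to a4, up 2 to a2, right 1 to b2, down 1 to b3, right 1 to c3 — 9 moves in all.
Check: all required cells visited; 9 ≤ 9 moves.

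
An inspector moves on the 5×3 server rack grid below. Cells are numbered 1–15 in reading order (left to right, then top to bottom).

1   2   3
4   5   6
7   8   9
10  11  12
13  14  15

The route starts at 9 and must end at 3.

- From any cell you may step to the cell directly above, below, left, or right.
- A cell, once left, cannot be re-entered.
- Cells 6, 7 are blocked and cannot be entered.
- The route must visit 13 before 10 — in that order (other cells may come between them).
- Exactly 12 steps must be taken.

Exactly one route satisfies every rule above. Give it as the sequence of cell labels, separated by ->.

The waypoints must appear in the order 13, 10, with no cell reused.
Route from 9: 2× down (reaching 15), 2× left (reaching 13), up to 10, right to 11, 2× up (reaching 5), left to 4, up to 1, 2× right (reaching 3) — 12 moves in all.
Check: order respected (13 at step 4, 10 at step 5); 12 moves as required.

9 -> 12 -> 15 -> 14 -> 13 -> 10 -> 11 -> 8 -> 5 -> 4 -> 1 -> 2 -> 3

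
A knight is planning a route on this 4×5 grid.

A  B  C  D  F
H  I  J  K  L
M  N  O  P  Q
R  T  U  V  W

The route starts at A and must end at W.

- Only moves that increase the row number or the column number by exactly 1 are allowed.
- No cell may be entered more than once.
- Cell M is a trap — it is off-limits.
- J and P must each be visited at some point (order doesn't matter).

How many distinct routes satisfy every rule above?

A right/down-only route from A to W makes exactly 3 down-moves and 4 right-moves in some order.
With no other constraints that would be C(7,3) = 35 routes.
A monotone route can only reach the required cells in the order J, P, so split there and multiply the segment counts (each segment already excludes blocked cells): A→J: 3; J→P: 2; P→W: 2; product = 12.
That gives 12 routes.

12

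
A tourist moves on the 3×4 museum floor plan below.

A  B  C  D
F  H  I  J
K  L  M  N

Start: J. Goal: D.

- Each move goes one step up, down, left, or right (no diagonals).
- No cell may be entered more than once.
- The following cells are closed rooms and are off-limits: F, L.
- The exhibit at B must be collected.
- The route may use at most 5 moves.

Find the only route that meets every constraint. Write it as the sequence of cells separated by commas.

The budget equals the shortest possible length, so every move has to be on a shortest route through the required cells.
Route from J: left 2 to H, up 1 to B, right 2 to D — 5 moves in all.
Check: all required cells visited; 5 ≤ 5 moves.

J, I, H, B, C, D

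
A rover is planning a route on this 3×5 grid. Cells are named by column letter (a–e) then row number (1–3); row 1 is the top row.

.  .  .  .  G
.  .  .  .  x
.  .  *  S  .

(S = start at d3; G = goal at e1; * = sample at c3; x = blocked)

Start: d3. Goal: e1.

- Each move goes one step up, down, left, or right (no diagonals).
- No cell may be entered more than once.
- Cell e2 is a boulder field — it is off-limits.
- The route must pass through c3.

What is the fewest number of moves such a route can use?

5

Any route passes through c3 somewhere between d3 and e1. Summing Manhattan distances along the two legs (d3 → c3 → e1) gives a lower bound of 1 + 4 = 5 moves.
A route of 5 moves achieves this: d3 → c3 → c2 → c1 → d1 → e1.
Since 5 matches the lower bound, it is optimal.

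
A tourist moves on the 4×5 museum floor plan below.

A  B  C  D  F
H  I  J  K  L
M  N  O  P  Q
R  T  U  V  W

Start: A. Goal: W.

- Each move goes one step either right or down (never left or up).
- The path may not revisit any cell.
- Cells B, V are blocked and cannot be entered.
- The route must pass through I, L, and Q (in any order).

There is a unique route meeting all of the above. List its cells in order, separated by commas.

Moves only go right or down, so the column and row indices never decrease.
Route from A: down 1 to H, right 4 to L, down 2 to W — 7 moves in all.
Check: all required cells visited.

A, H, I, J, K, L, Q, W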